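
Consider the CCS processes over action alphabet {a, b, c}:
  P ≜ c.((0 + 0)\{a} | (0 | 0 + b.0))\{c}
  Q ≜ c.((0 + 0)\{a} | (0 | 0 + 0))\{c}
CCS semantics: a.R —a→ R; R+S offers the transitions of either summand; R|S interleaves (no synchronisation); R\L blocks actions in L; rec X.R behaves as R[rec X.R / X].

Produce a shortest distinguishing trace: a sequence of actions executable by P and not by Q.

cb

Reachable graph of P (3 states):
  p0 = c.((0 + 0)\{a} | (0 | 0 + b.0))\{c} has moves --c--▸ p1
  p1 = ((0 + 0)\{a} | (0 | 0 + b.0))\{c} has moves --b--▸ p2
  p2 = ((0 + 0)\{a} | 0)\{c} has moves deadlocked
Reachable graph of Q (2 states):
  q0 = c.((0 + 0)\{a} | (0 | 0 + 0))\{c} has moves --c--▸ q1
  q1 = ((0 + 0)\{a} | (0 | 0 + 0))\{c} has moves deadlocked
Run σ = ⟨cb⟩ on P: start {p0}
  [1] c ⇒ {p1}
  [2] b ⇒ {p2}
  ✓ P
Run σ = ⟨cb⟩ on Q: start {q0}
  [1] c ⇒ {q1}
  [2] b ⇒ ∅  — Q cannot continue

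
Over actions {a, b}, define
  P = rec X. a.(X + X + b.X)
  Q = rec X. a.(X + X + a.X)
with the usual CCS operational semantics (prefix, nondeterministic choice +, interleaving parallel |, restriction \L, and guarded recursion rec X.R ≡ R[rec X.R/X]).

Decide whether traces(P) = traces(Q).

NO — witness ⟨ab⟩

Reachable graph of P (2 states):
  u0 = rec X. a.(X + X + b.X) | =a=> u1
  u1 = (rec X. a.(X + X + b.X)) + (rec X. a.(X + X + b.X)) + b.(rec X. a.(X + X + b.X)) | =a=> u1, =b=> u0
Reachable graph of Q (2 states):
  v0 = rec X. a.(X + X + a.X) | =a=> v1
  v1 = (rec X. a.(X + X + a.X)) + (rec X. a.(X + X + a.X)) + a.(rec X. a.(X + X + a.X)) | =a=> v0, =a=> v1
Executing ab from P (initial set {u0}):
  [1] a ⇒ {u1}
  [2] b ⇒ {u0}
  — P admits the full trace.
Executing ab from Q (initial set {v0}):
  [1] a ⇒ {v1}
  [2] b ⇒ ∅ (Q stuck)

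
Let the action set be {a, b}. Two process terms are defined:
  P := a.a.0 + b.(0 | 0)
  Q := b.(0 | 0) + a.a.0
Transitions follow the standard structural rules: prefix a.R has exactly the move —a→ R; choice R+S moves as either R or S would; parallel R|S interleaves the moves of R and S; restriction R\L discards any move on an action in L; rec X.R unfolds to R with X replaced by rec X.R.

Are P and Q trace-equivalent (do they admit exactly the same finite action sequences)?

P's transition system — 4 states:
  m0 = a.a.0 + b.(0 | 0) | ··a··> m1, ··b··> m2
  m1 = a.0 | ··a··> m3
  m2 = 0 | 0 | ·
  m3 = 0 | ·
Q's transition system — 4 states:
  n0 = b.(0 | 0) + a.a.0 | ··a··> n1, ··b··> n2
  n1 = a.0 | ··a··> n3
  n2 = 0 | 0 | ·
  n3 = 0 | ·
Coarsest stable partition (strong bisimilarity classes):
  B0 = {m0, n0}
  B1 = {m2, m3, n2, n3}
  B2 = {m1, n1}
m0 ∈ B0, n0 ∈ B0 → same block
Bisimilar ⇒ trace-equivalent.

trace-equivalent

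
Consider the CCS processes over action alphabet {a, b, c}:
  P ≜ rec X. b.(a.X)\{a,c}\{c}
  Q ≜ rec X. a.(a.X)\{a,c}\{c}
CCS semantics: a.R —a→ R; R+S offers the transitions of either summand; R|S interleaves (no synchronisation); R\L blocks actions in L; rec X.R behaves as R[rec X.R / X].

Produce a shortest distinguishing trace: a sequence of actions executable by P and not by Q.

P's transition system — 2 states:
  u0 = rec X. b.(a.X)\{a,c}\{c} :: —b→ u1
  u1 = (a.(rec X. b.(a.X)\{a,c}\{c}))\{a,c}\{c} :: (no moves)
Q's transition system — 2 states:
  v0 = rec X. a.(a.X)\{a,c}\{c} :: —a→ v1
  v1 = (a.(rec X. a.(a.X)\{a,c}\{c}))\{a,c}\{c} :: (no moves)
Executing b from P (initial set {u0}):
  step 1 (b): {u1}
  ✓ P
Executing b from Q (initial set {v0}):
  step 1 (b): no successor for Q

b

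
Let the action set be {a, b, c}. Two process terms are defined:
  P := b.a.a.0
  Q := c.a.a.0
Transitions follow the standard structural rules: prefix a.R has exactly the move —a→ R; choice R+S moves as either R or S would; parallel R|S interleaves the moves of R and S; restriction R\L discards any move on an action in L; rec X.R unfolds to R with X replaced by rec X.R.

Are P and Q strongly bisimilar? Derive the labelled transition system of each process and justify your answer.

Reachable graph of P (4 states):
  s0 = b.a.a.0 has moves —b→ s1
  s1 = a.a.0 has moves —a→ s2
  s2 = a.0 has moves —a→ s3
  s3 = 0 has moves (no moves)
Reachable graph of Q (4 states):
  t0 = c.a.a.0 has moves —c→ t1
  t1 = a.a.0 has moves —a→ t2
  t2 = a.0 has moves —a→ t3
  t3 = 0 has moves (no moves)
Bisimilarity quotient blocks:
  B0 = {s0}
  B1 = {s1, t1}
  B2 = {s2, t2}
  B3 = {s3, t3}
  B4 = {t0}
s0 ∈ B0, t0 ∈ B4 → different blocks

NO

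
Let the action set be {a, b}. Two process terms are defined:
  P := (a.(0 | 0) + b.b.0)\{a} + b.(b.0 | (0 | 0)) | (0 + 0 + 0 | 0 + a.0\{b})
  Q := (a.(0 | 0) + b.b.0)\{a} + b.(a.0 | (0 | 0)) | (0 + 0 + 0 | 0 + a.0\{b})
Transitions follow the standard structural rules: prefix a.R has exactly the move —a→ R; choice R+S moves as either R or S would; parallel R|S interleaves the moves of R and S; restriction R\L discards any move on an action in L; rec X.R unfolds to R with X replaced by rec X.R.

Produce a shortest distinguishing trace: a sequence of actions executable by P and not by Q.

abb

Reachable graph of P (8 states):
  u0 = (a.(0 | 0) + b.b.0)\{a} + b.(b.0 | (0 | 0)) | (0 + 0 + 0 | 0 + a.0\{b}) ⊢ ··a··> u1, ··b··> u2, ··b··> u3
  u1 = b.(b.0 | (0 | 0)) | 0\{b} ⊢ ··b··> u4
  u2 = (b.0)\{a} ⊢ ··b··> u5
  u3 = b.0 | (0 | 0) | (0 + 0 + 0 | 0 + a.0\{b}) ⊢ ··a··> u4, ··b··> u6
  u4 = b.0 | (0 | 0) | 0\{b} ⊢ ··b··> u7
  u5 = 0\{a} ⊢ deadlocked
  u6 = 0 | (0 | 0) | (0 + 0 + 0 | 0 + a.0\{b}) ⊢ ··a··> u7
  u7 = 0 | (0 | 0) | 0\{b} ⊢ deadlocked
Reachable graph of Q (8 states):
  v0 = (a.(0 | 0) + b.b.0)\{a} + b.(a.0 | (0 | 0)) | (0 + 0 + 0 | 0 + a.0\{b}) ⊢ ··a··> v1, ··b··> v2, ··b··> v3
  v1 = b.(a.0 | (0 | 0)) | 0\{b} ⊢ ··b··> v4
  v2 = (b.0)\{a} ⊢ ··b··> v5
  v3 = a.0 | (0 | 0) | (0 + 0 + 0 | 0 + a.0\{b}) ⊢ ··a··> v4, ··a··> v6
  v4 = a.0 | (0 | 0) | 0\{b} ⊢ ··a··> v7
  v5 = 0\{a} ⊢ deadlocked
  v6 = 0 | (0 | 0) | (0 + 0 + 0 | 0 + a.0\{b}) ⊢ ··a··> v7
  v7 = 0 | (0 | 0) | 0\{b} ⊢ deadlocked
Executing abb from P (initial set {u0}):
  [1] a ⇒ {u1}
  [2] b ⇒ {u4}
  [3] b ⇒ {u7}
  ✓ P
Executing abb from Q (initial set {v0}):
  [1] a ⇒ {v1}
  [2] b ⇒ {v4}
  [3] b ⇒ ∅ (Q stuck)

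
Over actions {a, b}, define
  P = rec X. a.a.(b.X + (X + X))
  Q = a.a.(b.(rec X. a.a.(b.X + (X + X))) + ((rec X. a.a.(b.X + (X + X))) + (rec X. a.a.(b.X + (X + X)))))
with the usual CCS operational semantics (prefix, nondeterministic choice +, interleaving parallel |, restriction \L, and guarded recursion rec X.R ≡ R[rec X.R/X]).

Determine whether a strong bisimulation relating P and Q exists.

LTS(P): 3 reachable states
  p0 = rec X. a.a.(b.X + (X + X)) has moves —a→ p1
  p1 = a.(b.(rec X. a.a.(b.X + (X + X))) + ((rec X. a.a.(b.X + (X + X))) + (rec X. a.a.(b.X + (X + X))))) has moves —a→ p2
  p2 = b.(rec X. a.a.(b.X + (X + X))) + ((rec X. a.a.(b.X + (X + X))) + (rec X. a.a.(b.X + (X + X)))) has moves —a→ p1, —b→ p0
LTS(Q): 4 reachable states
  q0 = a.a.(b.(rec X. a.a.(b.X + (X + X))) + ((rec X. a.a.(b.X + (X + X))) + (rec X. a.a.(b.X + (X + X))))) has moves —a→ q1
  q1 = a.(b.(rec X. a.a.(b.X + (X + X))) + ((rec X. a.a.(b.X + (X + X))) + (rec X. a.a.(b.X + (X + X))))) has moves —a→ q2
  q2 = b.(rec X. a.a.(b.X + (X + X))) + ((rec X. a.a.(b.X + (X + X))) + (rec X. a.a.(b.X + (X + X)))) has moves —a→ q1, —b→ q3
  q3 = rec X. a.a.(b.X + (X + X)) has moves —a→ q1
Coarsest stable partition (strong bisimilarity classes):
  B0 = {p0, q0, q3}
  B1 = {p1, q1}
  B2 = {p2, q2}
p0 ∈ B0, q0 ∈ B0 → same block

P ~ Q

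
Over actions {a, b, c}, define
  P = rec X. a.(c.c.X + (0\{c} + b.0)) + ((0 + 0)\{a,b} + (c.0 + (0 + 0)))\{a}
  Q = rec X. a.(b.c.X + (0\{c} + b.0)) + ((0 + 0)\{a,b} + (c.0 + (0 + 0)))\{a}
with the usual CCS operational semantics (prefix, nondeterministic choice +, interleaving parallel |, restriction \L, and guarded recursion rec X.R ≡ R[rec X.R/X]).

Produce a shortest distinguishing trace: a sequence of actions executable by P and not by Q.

Reachable graph of P (5 states):
  p0 = rec X. a.(c.c.X + (0\{c} + b.0)) + ((0 + 0)\{a,b} + (c.0 + (0 + 0)))\{a} :: —a→ p1, —c→ p2
  p1 = c.c.(rec X. a.(c.c.X + (0\{c} + b.0)) + ((0 + 0)\{a,b} + (c.0 + (0 + 0)))\{a}) + (0\{c} + b.0) :: —b→ p3, —c→ p4
  p2 = 0\{a} :: stopped
  p3 = 0 :: stopped
  p4 = c.(rec X. a.(c.c.X + (0\{c} + b.0)) + ((0 + 0)\{a,b} + (c.0 + (0 + 0)))\{a}) :: —c→ p0
Reachable graph of Q (5 states):
  q0 = rec X. a.(b.c.X + (0\{c} + b.0)) + ((0 + 0)\{a,b} + (c.0 + (0 + 0)))\{a} :: —a→ q1, —c→ q2
  q1 = b.c.(rec X. a.(b.c.X + (0\{c} + b.0)) + ((0 + 0)\{a,b} + (c.0 + (0 + 0)))\{a}) + (0\{c} + b.0) :: —b→ q3, —b→ q4
  q2 = 0\{a} :: stopped
  q3 = 0 :: stopped
  q4 = c.(rec X. a.(b.c.X + (0\{c} + b.0)) + ((0 + 0)\{a,b} + (c.0 + (0 + 0)))\{a}) :: —c→ q0
Executing ac from P (initial set {p0}):
  [1] a ⇒ {p1}
  [2] c ⇒ {p4}
  P completes σ.
Executing ac from Q (initial set {q0}):
  [1] a ⇒ {q1}
  [2] c ⇒ no successor for Q

ac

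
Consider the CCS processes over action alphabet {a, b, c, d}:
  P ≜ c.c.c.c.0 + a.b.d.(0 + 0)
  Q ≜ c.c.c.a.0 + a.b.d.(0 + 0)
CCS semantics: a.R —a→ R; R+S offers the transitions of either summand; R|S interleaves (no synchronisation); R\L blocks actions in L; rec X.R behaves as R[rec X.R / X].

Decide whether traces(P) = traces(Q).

traces(P) ≠ traces(Q) — witness ⟨cccc⟩

P's transition system — 8 states:
  p0 = c.c.c.c.0 + a.b.d.(0 + 0) ⊢ -a-> p1, -c-> p2
  p1 = b.d.(0 + 0) ⊢ -b-> p3
  p2 = c.c.c.0 ⊢ -c-> p4
  p3 = d.(0 + 0) ⊢ -d-> p5
  p4 = c.c.0 ⊢ -c-> p6
  p5 = 0 + 0 ⊢ ·
  p6 = c.0 ⊢ -c-> p7
  p7 = 0 ⊢ ·
Q's transition system — 8 states:
  q0 = c.c.c.a.0 + a.b.d.(0 + 0) ⊢ -a-> q1, -c-> q2
  q1 = b.d.(0 + 0) ⊢ -b-> q3
  q2 = c.c.a.0 ⊢ -c-> q4
  q3 = d.(0 + 0) ⊢ -d-> q5
  q4 = c.a.0 ⊢ -c-> q6
  q5 = 0 + 0 ⊢ ·
  q6 = a.0 ⊢ -a-> q7
  q7 = 0 ⊢ ·
Executing cccc from P (initial set {p0}):
  after c @ step 1: {p2}
  after c @ step 2: {p4}
  after c @ step 3: {p6}
  after c @ step 4: {p7}
  ✓ P
Executing cccc from Q (initial set {q0}):
  after c @ step 1: {q2}
  after c @ step 2: {q4}
  after c @ step 3: {q6}
  after c @ step 4: ∅ (Q stuck)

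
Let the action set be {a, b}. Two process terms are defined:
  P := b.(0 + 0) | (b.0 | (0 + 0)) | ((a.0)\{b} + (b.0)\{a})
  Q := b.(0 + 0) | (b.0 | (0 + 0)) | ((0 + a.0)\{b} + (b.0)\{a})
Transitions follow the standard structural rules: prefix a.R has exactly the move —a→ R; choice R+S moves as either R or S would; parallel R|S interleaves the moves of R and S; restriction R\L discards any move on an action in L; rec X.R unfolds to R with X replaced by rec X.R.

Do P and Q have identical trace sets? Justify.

YES

LTS(P): 12 reachable states
  m0 = b.(0 + 0) | (b.0 | (0 + 0)) | ((a.0)\{b} + (b.0)\{a}) has moves —a→ m1, —b→ m2, —b→ m3, —b→ m4
  m1 = b.(0 + 0) | (b.0 | (0 + 0)) | 0\{b} has moves —b→ m5, —b→ m6
  m2 = (0 + 0) | (b.0 | (0 + 0)) | ((a.0)\{b} + (b.0)\{a}) has moves —a→ m5, —b→ m7, —b→ m8
  m3 = b.(0 + 0) | (0 | (0 + 0)) | ((a.0)\{b} + (b.0)\{a}) has moves —a→ m6, —b→ m7, —b→ m9
  m4 = b.(0 + 0) | (b.0 | (0 + 0)) | 0\{a} has moves —b→ m8, —b→ m9
  m5 = (0 + 0) | (b.0 | (0 + 0)) | 0\{b} has moves —b→ m10
  m6 = b.(0 + 0) | (0 | (0 + 0)) | 0\{b} has moves —b→ m10
  m7 = (0 + 0) | (0 | (0 + 0)) | ((a.0)\{b} + (b.0)\{a}) has moves —a→ m10, —b→ m11
  m8 = (0 + 0) | (b.0 | (0 + 0)) | 0\{a} has moves —b→ m11
  m9 = b.(0 + 0) | (0 | (0 + 0)) | 0\{a} has moves —b→ m11
  m10 = (0 + 0) | (0 | (0 + 0)) | 0\{b} has moves (no moves)
  m11 = (0 + 0) | (0 | (0 + 0)) | 0\{a} has moves (no moves)
LTS(Q): 12 reachable states
  n0 = b.(0 + 0) | (b.0 | (0 + 0)) | ((0 + a.0)\{b} + (b.0)\{a}) has moves —a→ n1, —b→ n2, —b→ n3, —b→ n4
  n1 = b.(0 + 0) | (b.0 | (0 + 0)) | 0\{b} has moves —b→ n5, —b→ n6
  n2 = (0 + 0) | (b.0 | (0 + 0)) | ((0 + a.0)\{b} + (b.0)\{a}) has moves —a→ n5, —b→ n7, —b→ n8
  n3 = b.(0 + 0) | (0 | (0 + 0)) | ((0 + a.0)\{b} + (b.0)\{a}) has moves —a→ n6, —b→ n7, —b→ n9
  n4 = b.(0 + 0) | (b.0 | (0 + 0)) | 0\{a} has moves —b→ n8, —b→ n9
  n5 = (0 + 0) | (b.0 | (0 + 0)) | 0\{b} has moves —b→ n10
  n6 = b.(0 + 0) | (0 | (0 + 0)) | 0\{b} has moves —b→ n10
  n7 = (0 + 0) | (0 | (0 + 0)) | ((0 + a.0)\{b} + (b.0)\{a}) has moves —a→ n10, —b→ n11
  n8 = (0 + 0) | (b.0 | (0 + 0)) | 0\{a} has moves —b→ n11
  n9 = b.(0 + 0) | (0 | (0 + 0)) | 0\{a} has moves —b→ n11
  n10 = (0 + 0) | (0 | (0 + 0)) | 0\{b} has moves (no moves)
  n11 = (0 + 0) | (0 | (0 + 0)) | 0\{a} has moves (no moves)
Coarsest stable partition (strong bisimilarity classes):
  B0 = {m0, n0}
  B1 = {m2, m3, n2, n3}
  B2 = {m5, m6, m8, m9, n5, n6, n8, n9}
  B3 = {m10, m11, n10, n11}
  B4 = {m7, n7}
  B5 = {m1, m4, n1, n4}
m0 ∈ B0, n0 ∈ B0 → same block
Bisimilar ⇒ trace-equivalent.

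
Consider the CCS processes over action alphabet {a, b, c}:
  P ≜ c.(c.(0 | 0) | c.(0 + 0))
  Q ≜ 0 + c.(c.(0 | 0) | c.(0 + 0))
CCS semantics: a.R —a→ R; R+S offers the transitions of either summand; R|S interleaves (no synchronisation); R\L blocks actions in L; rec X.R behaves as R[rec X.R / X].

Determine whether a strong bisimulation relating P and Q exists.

YES

LTS(P): 5 reachable states
  m0 = c.(c.(0 | 0) | c.(0 + 0)) | =c=> m1
  m1 = c.(0 | 0) | c.(0 + 0) | =c=> m2, =c=> m3
  m2 = 0 | 0 | c.(0 + 0) | =c=> m4
  m3 = c.(0 | 0) | (0 + 0) | =c=> m4
  m4 = 0 | 0 | (0 + 0) | ·
LTS(Q): 5 reachable states
  n0 = 0 + c.(c.(0 | 0) | c.(0 + 0)) | =c=> n1
  n1 = c.(0 | 0) | c.(0 + 0) | =c=> n2, =c=> n3
  n2 = 0 | 0 | c.(0 + 0) | =c=> n4
  n3 = c.(0 | 0) | (0 + 0) | =c=> n4
  n4 = 0 | 0 | (0 + 0) | ·
Partition-refinement fixed point:
  B0 = {m0, n0}
  B1 = {m1, n1}
  B2 = {m2, m3, n2, n3}
  B3 = {m4, n4}
m0 ∈ B0, n0 ∈ B0 → same block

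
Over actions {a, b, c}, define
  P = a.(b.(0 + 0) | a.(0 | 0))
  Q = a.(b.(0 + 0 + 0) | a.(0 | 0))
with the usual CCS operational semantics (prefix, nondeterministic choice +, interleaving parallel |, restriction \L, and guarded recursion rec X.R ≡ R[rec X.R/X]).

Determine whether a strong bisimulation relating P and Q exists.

Reachable graph of P (5 states):
  m0 = a.(b.(0 + 0) | a.(0 | 0)) has moves -a-> m1
  m1 = b.(0 + 0) | a.(0 | 0) has moves -a-> m2, -b-> m3
  m2 = b.(0 + 0) | (0 | 0) has moves -b-> m4
  m3 = (0 + 0) | a.(0 | 0) has moves -a-> m4
  m4 = (0 + 0) | (0 | 0) has moves ·
Reachable graph of Q (5 states):
  n0 = a.(b.(0 + 0 + 0) | a.(0 | 0)) has moves -a-> n1
  n1 = b.(0 + 0 + 0) | a.(0 | 0) has moves -a-> n2, -b-> n3
  n2 = b.(0 + 0 + 0) | (0 | 0) has moves -b-> n4
  n3 = (0 + 0 + 0) | a.(0 | 0) has moves -a-> n4
  n4 = (0 + 0 + 0) | (0 | 0) has moves ·
Partition-refinement fixed point:
  B0 = {m0, n0}
  B1 = {m1, n1}
  B2 = {m2, n2}
  B3 = {m4, n4}
  B4 = {m3, n3}
m0 ∈ B0, n0 ∈ B0 → same block

YES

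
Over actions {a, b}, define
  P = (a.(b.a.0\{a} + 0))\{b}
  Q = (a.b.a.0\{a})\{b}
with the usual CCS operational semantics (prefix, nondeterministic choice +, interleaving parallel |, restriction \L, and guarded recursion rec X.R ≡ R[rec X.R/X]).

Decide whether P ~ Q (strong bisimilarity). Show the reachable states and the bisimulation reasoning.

YES

LTS(P): 2 reachable states
  s0 = (a.(b.a.0\{a} + 0))\{b} has moves --a--▸ s1
  s1 = (b.a.0\{a} + 0)\{b} has moves stopped
LTS(Q): 2 reachable states
  t0 = (a.b.a.0\{a})\{b} has moves --a--▸ t1
  t1 = (b.a.0\{a})\{b} has moves stopped
Partition-refinement fixed point:
  B0 = {s0, t0}
  B1 = {s1, t1}
s0 ∈ B0, t0 ∈ B0 → same block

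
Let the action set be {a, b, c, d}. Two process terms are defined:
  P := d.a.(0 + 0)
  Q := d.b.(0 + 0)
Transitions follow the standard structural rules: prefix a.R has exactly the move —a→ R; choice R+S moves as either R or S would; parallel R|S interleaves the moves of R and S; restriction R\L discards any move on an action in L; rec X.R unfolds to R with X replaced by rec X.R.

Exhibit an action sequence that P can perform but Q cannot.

Reachable graph of P (3 states):
  p0 = d.a.(0 + 0) has moves =d=> p1
  p1 = a.(0 + 0) has moves =a=> p2
  p2 = 0 + 0 has moves (no moves)
Reachable graph of Q (3 states):
  q0 = d.b.(0 + 0) has moves =d=> q1
  q1 = b.(0 + 0) has moves =b=> q2
  q2 = 0 + 0 has moves (no moves)
Trace ⟨da⟩ through P, begin at {p0}:
  [1] d ⇒ {p1}
  [2] a ⇒ {p2}
  P completes σ.
Trace ⟨da⟩ through Q, begin at {q0}:
  [1] d ⇒ {q1}
  [2] a ⇒ no successor for Q

da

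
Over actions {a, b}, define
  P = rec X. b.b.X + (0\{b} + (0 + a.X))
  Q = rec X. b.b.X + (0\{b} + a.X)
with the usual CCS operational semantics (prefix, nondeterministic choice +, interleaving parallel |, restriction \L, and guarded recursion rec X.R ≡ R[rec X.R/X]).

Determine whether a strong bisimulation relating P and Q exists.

bisimilar

P's transition system — 2 states:
  s0 = rec X. b.b.X + (0\{b} + (0 + a.X)) | —a→ s0, —b→ s1
  s1 = b.(rec X. b.b.X + (0\{b} + (0 + a.X))) | —b→ s0
Q's transition system — 2 states:
  t0 = rec X. b.b.X + (0\{b} + a.X) | —a→ t0, —b→ t1
  t1 = b.(rec X. b.b.X + (0\{b} + a.X)) | —b→ t0
Bisimilarity quotient blocks:
  B0 = {s0, t0}
  B1 = {s1, t1}
s0 ∈ B0, t0 ∈ B0 → same block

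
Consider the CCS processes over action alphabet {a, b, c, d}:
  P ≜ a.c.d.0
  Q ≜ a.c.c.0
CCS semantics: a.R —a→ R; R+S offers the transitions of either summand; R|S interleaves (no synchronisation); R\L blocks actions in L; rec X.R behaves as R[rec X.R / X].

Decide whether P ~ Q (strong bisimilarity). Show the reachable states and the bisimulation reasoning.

P's transition system — 4 states:
  u0 = a.c.d.0 has moves ··a··> u1
  u1 = c.d.0 has moves ··c··> u2
  u2 = d.0 has moves ··d··> u3
  u3 = 0 has moves deadlocked
Q's transition system — 4 states:
  v0 = a.c.c.0 has moves ··a··> v1
  v1 = c.c.0 has moves ··c··> v2
  v2 = c.0 has moves ··c··> v3
  v3 = 0 has moves deadlocked
Coarsest stable partition (strong bisimilarity classes):
  B0 = {u0}
  B1 = {u1}
  B2 = {u2}
  B3 = {u3, v3}
  B4 = {v0}
  B5 = {v1}
  B6 = {v2}
u0 ∈ B0, v0 ∈ B4 → different blocks

P ≁ Q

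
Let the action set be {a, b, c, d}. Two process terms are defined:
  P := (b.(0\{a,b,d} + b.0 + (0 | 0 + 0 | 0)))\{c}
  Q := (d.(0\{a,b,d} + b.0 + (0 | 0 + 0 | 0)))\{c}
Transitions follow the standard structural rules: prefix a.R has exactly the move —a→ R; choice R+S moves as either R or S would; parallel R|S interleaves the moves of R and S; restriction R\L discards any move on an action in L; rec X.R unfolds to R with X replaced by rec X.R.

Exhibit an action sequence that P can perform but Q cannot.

b

P's transition system — 3 states:
  u0 = (b.(0\{a,b,d} + b.0 + (0 | 0 + 0 | 0)))\{c} has moves =b=> u1
  u1 = (0\{a,b,d} + b.0 + (0 | 0 + 0 | 0))\{c} has moves =b=> u2
  u2 = 0\{c} has moves ·
Q's transition system — 3 states:
  v0 = (d.(0\{a,b,d} + b.0 + (0 | 0 + 0 | 0)))\{c} has moves =d=> v1
  v1 = (0\{a,b,d} + b.0 + (0 | 0 + 0 | 0))\{c} has moves =b=> v2
  v2 = 0\{c} has moves ·
Executing b from P (initial set {u0}):
  after b @ step 1: {u1}
  P completes σ.
Executing b from Q (initial set {v0}):
  after b @ step 1: ∅ (Q stuck)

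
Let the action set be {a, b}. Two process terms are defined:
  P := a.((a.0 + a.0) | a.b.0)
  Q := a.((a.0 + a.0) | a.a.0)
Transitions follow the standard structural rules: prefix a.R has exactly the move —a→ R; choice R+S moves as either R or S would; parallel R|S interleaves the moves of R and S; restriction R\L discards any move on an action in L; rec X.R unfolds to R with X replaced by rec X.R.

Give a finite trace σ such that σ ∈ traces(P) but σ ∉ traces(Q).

P's transition system — 7 states:
  p0 = a.((a.0 + a.0) | a.b.0) :: —a→ p1
  p1 = (a.0 + a.0) | a.b.0 :: —a→ p2, —a→ p3
  p2 = (a.0 + a.0) | b.0 :: —a→ p4, —b→ p5
  p3 = 0 | a.b.0 :: —a→ p4
  p4 = 0 | b.0 :: —b→ p6
  p5 = (a.0 + a.0) | 0 :: —a→ p6
  p6 = 0 | 0 :: ∅
Q's transition system — 7 states:
  q0 = a.((a.0 + a.0) | a.a.0) :: —a→ q1
  q1 = (a.0 + a.0) | a.a.0 :: —a→ q2, —a→ q3
  q2 = (a.0 + a.0) | a.0 :: —a→ q4, —a→ q5
  q3 = 0 | a.a.0 :: —a→ q5
  q4 = (a.0 + a.0) | 0 :: —a→ q6
  q5 = 0 | a.0 :: —a→ q6
  q6 = 0 | 0 :: ∅
Executing aab from P (initial set {p0}):
  step 1 (a): {p1}
  step 2 (a): {p2, p3}
  step 3 (b): {p5}
  P completes σ.
Executing aab from Q (initial set {q0}):
  step 1 (a): {q1}
  step 2 (a): {q2, q3}
  step 3 (b): no successor for Q

aab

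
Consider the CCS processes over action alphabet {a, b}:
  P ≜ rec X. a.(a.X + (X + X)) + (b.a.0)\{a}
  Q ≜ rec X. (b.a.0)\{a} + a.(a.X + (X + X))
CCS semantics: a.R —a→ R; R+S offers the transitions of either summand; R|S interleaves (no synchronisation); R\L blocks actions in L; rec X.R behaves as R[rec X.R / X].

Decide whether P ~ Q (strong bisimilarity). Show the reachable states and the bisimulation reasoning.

P ~ Q

P's transition system — 3 states:
  u0 = rec X. a.(a.X + (X + X)) + (b.a.0)\{a} :: --a--▸ u1, --b--▸ u2
  u1 = a.(rec X. a.(a.X + (X + X)) + (b.a.0)\{a}) + ((rec X. a.(a.X + (X + X)) + (b.a.0)\{a}) + (rec X. a.(a.X + (X + X)) + (b.a.0)\{a})) :: --a--▸ u0, --a--▸ u1, --b--▸ u2
  u2 = (a.0)\{a} :: stopped
Q's transition system — 3 states:
  v0 = rec X. (b.a.0)\{a} + a.(a.X + (X + X)) :: --a--▸ v1, --b--▸ v2
  v1 = a.(rec X. (b.a.0)\{a} + a.(a.X + (X + X))) + ((rec X. (b.a.0)\{a} + a.(a.X + (X + X))) + (rec X. (b.a.0)\{a} + a.(a.X + (X + X)))) :: --a--▸ v0, --a--▸ v1, --b--▸ v2
  v2 = (a.0)\{a} :: stopped
Bisimilarity quotient blocks:
  B0 = {u0, u1, v0, v1}
  B1 = {u2, v2}
u0 ∈ B0, v0 ∈ B0 → same block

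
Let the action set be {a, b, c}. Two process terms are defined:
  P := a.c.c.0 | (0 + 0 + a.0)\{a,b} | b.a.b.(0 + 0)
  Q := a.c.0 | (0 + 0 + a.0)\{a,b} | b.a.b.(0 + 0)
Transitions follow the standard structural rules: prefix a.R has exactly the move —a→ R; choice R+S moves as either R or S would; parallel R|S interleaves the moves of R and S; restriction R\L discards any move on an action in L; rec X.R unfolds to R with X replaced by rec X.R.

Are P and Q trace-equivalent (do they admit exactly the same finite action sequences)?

trace-distinct — witness ⟨acc⟩

LTS(P): 16 reachable states
  u0 = a.c.c.0 | (0 + 0 + a.0)\{a,b} | b.a.b.(0 + 0) ⊢ -a-> u1, -b-> u2
  u1 = c.c.0 | (0 + 0 + a.0)\{a,b} | b.a.b.(0 + 0) ⊢ -b-> u3, -c-> u4
  u2 = a.c.c.0 | (0 + 0 + a.0)\{a,b} | a.b.(0 + 0) ⊢ -a-> u3, -a-> u5
  u3 = c.c.0 | (0 + 0 + a.0)\{a,b} | a.b.(0 + 0) ⊢ -a-> u6, -c-> u7
  u4 = c.0 | (0 + 0 + a.0)\{a,b} | b.a.b.(0 + 0) ⊢ -b-> u7, -c-> u8
  u5 = a.c.c.0 | (0 + 0 + a.0)\{a,b} | b.(0 + 0) ⊢ -a-> u6, -b-> u9
  u6 = c.c.0 | (0 + 0 + a.0)\{a,b} | b.(0 + 0) ⊢ -b-> u10, -c-> u11
  u7 = c.0 | (0 + 0 + a.0)\{a,b} | a.b.(0 + 0) ⊢ -a-> u11, -c-> u12
  u8 = 0 | (0 + 0 + a.0)\{a,b} | b.a.b.(0 + 0) ⊢ -b-> u12
  u9 = a.c.c.0 | (0 + 0 + a.0)\{a,b} | (0 + 0) ⊢ -a-> u10
  u10 = c.c.0 | (0 + 0 + a.0)\{a,b} | (0 + 0) ⊢ -c-> u13
  u11 = c.0 | (0 + 0 + a.0)\{a,b} | b.(0 + 0) ⊢ -b-> u13, -c-> u14
  u12 = 0 | (0 + 0 + a.0)\{a,b} | a.b.(0 + 0) ⊢ -a-> u14
  u13 = c.0 | (0 + 0 + a.0)\{a,b} | (0 + 0) ⊢ -c-> u15
  u14 = 0 | (0 + 0 + a.0)\{a,b} | b.(0 + 0) ⊢ -b-> u15
  u15 = 0 | (0 + 0 + a.0)\{a,b} | (0 + 0) ⊢ ·
LTS(Q): 12 reachable states
  v0 = a.c.0 | (0 + 0 + a.0)\{a,b} | b.a.b.(0 + 0) ⊢ -a-> v1, -b-> v2
  v1 = c.0 | (0 + 0 + a.0)\{a,b} | b.a.b.(0 + 0) ⊢ -b-> v3, -c-> v4
  v2 = a.c.0 | (0 + 0 + a.0)\{a,b} | a.b.(0 + 0) ⊢ -a-> v3, -a-> v5
  v3 = c.0 | (0 + 0 + a.0)\{a,b} | a.b.(0 + 0) ⊢ -a-> v6, -c-> v7
  v4 = 0 | (0 + 0 + a.0)\{a,b} | b.a.b.(0 + 0) ⊢ -b-> v7
  v5 = a.c.0 | (0 + 0 + a.0)\{a,b} | b.(0 + 0) ⊢ -a-> v6, -b-> v8
  v6 = c.0 | (0 + 0 + a.0)\{a,b} | b.(0 + 0) ⊢ -b-> v9, -c-> v10
  v7 = 0 | (0 + 0 + a.0)\{a,b} | a.b.(0 + 0) ⊢ -a-> v10
  v8 = a.c.0 | (0 + 0 + a.0)\{a,b} | (0 + 0) ⊢ -a-> v9
  v9 = c.0 | (0 + 0 + a.0)\{a,b} | (0 + 0) ⊢ -c-> v11
  v10 = 0 | (0 + 0 + a.0)\{a,b} | b.(0 + 0) ⊢ -b-> v11
  v11 = 0 | (0 + 0 + a.0)\{a,b} | (0 + 0) ⊢ ·
Run σ = ⟨acc⟩ on P: start {u0}
  step 1 (a): {u1}
  step 2 (c): {u4}
  step 3 (c): {u8}
  — P admits the full trace.
Run σ = ⟨acc⟩ on Q: start {v0}
  step 1 (a): {v1}
  step 2 (c): {v4}
  step 3 (c): ∅ (Q stuck)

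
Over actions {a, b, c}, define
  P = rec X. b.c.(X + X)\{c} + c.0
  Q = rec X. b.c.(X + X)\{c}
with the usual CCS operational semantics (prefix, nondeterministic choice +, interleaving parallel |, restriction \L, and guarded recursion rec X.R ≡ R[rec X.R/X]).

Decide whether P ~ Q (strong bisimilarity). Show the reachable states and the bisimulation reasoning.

NO

Reachable graph of P (5 states):
  m0 = rec X. b.c.(X + X)\{c} + c.0 | --b--▸ m1, --c--▸ m2
  m1 = c.((rec X. b.c.(X + X)\{c} + c.0) + (rec X. b.c.(X + X)\{c} + c.0))\{c} | --c--▸ m3
  m2 = 0 | (no moves)
  m3 = ((rec X. b.c.(X + X)\{c} + c.0) + (rec X. b.c.(X + X)\{c} + c.0))\{c} | --b--▸ m4
  m4 = (c.((rec X. b.c.(X + X)\{c} + c.0) + (rec X. b.c.(X + X)\{c} + c.0))\{c})\{c} | (no moves)
Reachable graph of Q (4 states):
  n0 = rec X. b.c.(X + X)\{c} | --b--▸ n1
  n1 = c.((rec X. b.c.(X + X)\{c}) + (rec X. b.c.(X + X)\{c}))\{c} | --c--▸ n2
  n2 = ((rec X. b.c.(X + X)\{c}) + (rec X. b.c.(X + X)\{c}))\{c} | --b--▸ n3
  n3 = (c.((rec X. b.c.(X + X)\{c}) + (rec X. b.c.(X + X)\{c}))\{c})\{c} | (no moves)
Coarsest stable partition (strong bisimilarity classes):
  B0 = {m0}
  B1 = {m1, n1}
  B2 = {m3, n2}
  B3 = {m2, m4, n3}
  B4 = {n0}
m0 ∈ B0, n0 ∈ B4 → different blocks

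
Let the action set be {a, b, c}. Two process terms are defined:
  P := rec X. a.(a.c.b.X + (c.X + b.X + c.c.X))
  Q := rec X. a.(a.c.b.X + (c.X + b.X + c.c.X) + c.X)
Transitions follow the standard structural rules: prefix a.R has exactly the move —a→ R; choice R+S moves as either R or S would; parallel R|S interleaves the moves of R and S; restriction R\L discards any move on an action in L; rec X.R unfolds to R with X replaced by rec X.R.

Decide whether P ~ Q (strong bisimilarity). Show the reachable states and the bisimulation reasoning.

P's transition system — 5 states:
  m0 = rec X. a.(a.c.b.X + (c.X + b.X + c.c.X)) → -a-> m1
  m1 = a.c.b.(rec X. a.(a.c.b.X + (c.X + b.X + c.c.X))) + (c.(rec X. a.(a.c.b.X + (c.X + b.X + c.c.X))) + b.(rec X. a.(a.c.b.X + (c.X + b.X + c.c.X))) + c.c.(rec X. a.(a.c.b.X + (c.X + b.X + c.c.X)))) → -a-> m2, -b-> m0, -c-> m0, -c-> m3
  m2 = c.b.(rec X. a.(a.c.b.X + (c.X + b.X + c.c.X))) → -c-> m4
  m3 = c.(rec X. a.(a.c.b.X + (c.X + b.X + c.c.X))) → -c-> m0
  m4 = b.(rec X. a.(a.c.b.X + (c.X + b.X + c.c.X))) → -b-> m0
Q's transition system — 5 states:
  n0 = rec X. a.(a.c.b.X + (c.X + b.X + c.c.X) + c.X) → -a-> n1
  n1 = a.c.b.(rec X. a.(a.c.b.X + (c.X + b.X + c.c.X) + c.X)) + (c.(rec X. a.(a.c.b.X + (c.X + b.X + c.c.X) + c.X)) + b.(rec X. a.(a.c.b.X + (c.X + b.X + c.c.X) + c.X)) + c.c.(rec X. a.(a.c.b.X + (c.X + b.X + c.c.X) + c.X))) + c.(rec X. a.(a.c.b.X + (c.X + b.X + c.c.X) + c.X)) → -a-> n2, -b-> n0, -c-> n0, -c-> n3
  n2 = c.b.(rec X. a.(a.c.b.X + (c.X + b.X + c.c.X) + c.X)) → -c-> n4
  n3 = c.(rec X. a.(a.c.b.X + (c.X + b.X + c.c.X) + c.X)) → -c-> n0
  n4 = b.(rec X. a.(a.c.b.X + (c.X + b.X + c.c.X) + c.X)) → -b-> n0
Bisimilarity quotient blocks:
  B0 = {m0, n0}
  B1 = {m1, n1}
  B2 = {m2, n2}
  B3 = {m4, n4}
  B4 = {m3, n3}
m0 ∈ B0, n0 ∈ B0 → same block

P ~ Q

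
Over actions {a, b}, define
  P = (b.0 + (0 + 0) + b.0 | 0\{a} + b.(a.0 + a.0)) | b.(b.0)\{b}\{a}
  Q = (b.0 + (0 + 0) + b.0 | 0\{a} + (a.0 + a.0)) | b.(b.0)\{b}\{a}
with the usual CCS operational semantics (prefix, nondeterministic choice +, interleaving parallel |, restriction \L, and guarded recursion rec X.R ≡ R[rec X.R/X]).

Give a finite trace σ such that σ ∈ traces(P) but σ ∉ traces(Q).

Reachable graph of P (8 states):
  m0 = (b.0 + (0 + 0) + b.0 | 0\{a} + b.(a.0 + a.0)) | b.(b.0)\{b}\{a} | ··b··> m1, ··b··> m2, ··b··> m3, ··b··> m4
  m1 = (a.0 + a.0) | b.(b.0)\{b}\{a} | ··a··> m4, ··b··> m5
  m2 = (b.0 + (0 + 0) + b.0 | 0\{a} + b.(a.0 + a.0)) | (b.0)\{b}\{a} | ··b··> m5, ··b··> m6, ··b··> m7
  m3 = 0 | 0\{a} | b.(b.0)\{b}\{a} | ··b··> m7
  m4 = 0 | b.(b.0)\{b}\{a} | ··b··> m6
  m5 = (a.0 + a.0) | (b.0)\{b}\{a} | ··a··> m6
  m6 = 0 | (b.0)\{b}\{a} | deadlocked
  m7 = 0 | 0\{a} | (b.0)\{b}\{a} | deadlocked
Reachable graph of Q (6 states):
  n0 = (b.0 + (0 + 0) + b.0 | 0\{a} + (a.0 + a.0)) | b.(b.0)\{b}\{a} | ··a··> n1, ··b··> n1, ··b··> n2, ··b··> n3
  n1 = 0 | b.(b.0)\{b}\{a} | ··b··> n4
  n2 = (b.0 + (0 + 0) + b.0 | 0\{a} + (a.0 + a.0)) | (b.0)\{b}\{a} | ··a··> n4, ··b··> n4, ··b··> n5
  n3 = 0 | 0\{a} | b.(b.0)\{b}\{a} | ··b··> n5
  n4 = 0 | (b.0)\{b}\{a} | deadlocked
  n5 = 0 | 0\{a} | (b.0)\{b}\{a} | deadlocked
Trace ⟨bab⟩ through P, begin at {m0}:
  after b @ step 1: {m1, m2, m3, m4}
  after a @ step 2: {m4}
  after b @ step 3: {m6}
  ✓ P
Trace ⟨bab⟩ through Q, begin at {n0}:
  after b @ step 1: {n1, n2, n3}
  after a @ step 2: {n4}
  after b @ step 3: ∅  — Q cannot continue

bab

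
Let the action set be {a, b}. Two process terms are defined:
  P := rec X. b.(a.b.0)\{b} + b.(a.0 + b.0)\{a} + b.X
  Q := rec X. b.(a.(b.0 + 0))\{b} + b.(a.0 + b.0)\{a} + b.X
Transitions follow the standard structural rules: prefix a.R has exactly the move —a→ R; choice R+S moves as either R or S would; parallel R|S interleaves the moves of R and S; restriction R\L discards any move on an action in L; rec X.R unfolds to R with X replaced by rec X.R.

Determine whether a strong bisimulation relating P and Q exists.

LTS(P): 5 reachable states
  s0 = rec X. b.(a.b.0)\{b} + b.(a.0 + b.0)\{a} + b.X → --b--▸ s0, --b--▸ s1, --b--▸ s2
  s1 = (a.0 + b.0)\{a} → --b--▸ s3
  s2 = (a.b.0)\{b} → --a--▸ s4
  s3 = 0\{a} → (no moves)
  s4 = (b.0)\{b} → (no moves)
LTS(Q): 5 reachable states
  t0 = rec X. b.(a.(b.0 + 0))\{b} + b.(a.0 + b.0)\{a} + b.X → --b--▸ t0, --b--▸ t1, --b--▸ t2
  t1 = (a.(b.0 + 0))\{b} → --a--▸ t3
  t2 = (a.0 + b.0)\{a} → --b--▸ t4
  t3 = (b.0 + 0)\{b} → (no moves)
  t4 = 0\{a} → (no moves)
Bisimilarity quotient blocks:
  B0 = {s0, t0}
  B1 = {s2, t1}
  B2 = {s3, s4, t3, t4}
  B3 = {s1, t2}
s0 ∈ B0, t0 ∈ B0 → same block

P ~ Q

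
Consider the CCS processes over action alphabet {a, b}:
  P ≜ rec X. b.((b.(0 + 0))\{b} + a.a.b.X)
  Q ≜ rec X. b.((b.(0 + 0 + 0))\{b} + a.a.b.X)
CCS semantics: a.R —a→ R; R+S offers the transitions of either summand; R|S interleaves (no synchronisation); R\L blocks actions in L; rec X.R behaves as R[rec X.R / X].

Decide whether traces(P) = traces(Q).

Reachable graph of P (4 states):
  s0 = rec X. b.((b.(0 + 0))\{b} + a.a.b.X) :: —b→ s1
  s1 = (b.(0 + 0))\{b} + a.a.b.(rec X. b.((b.(0 + 0))\{b} + a.a.b.X)) :: —a→ s2
  s2 = a.b.(rec X. b.((b.(0 + 0))\{b} + a.a.b.X)) :: —a→ s3
  s3 = b.(rec X. b.((b.(0 + 0))\{b} + a.a.b.X)) :: —b→ s0
Reachable graph of Q (4 states):
  t0 = rec X. b.((b.(0 + 0 + 0))\{b} + a.a.b.X) :: —b→ t1
  t1 = (b.(0 + 0 + 0))\{b} + a.a.b.(rec X. b.((b.(0 + 0 + 0))\{b} + a.a.b.X)) :: —a→ t2
  t2 = a.b.(rec X. b.((b.(0 + 0 + 0))\{b} + a.a.b.X)) :: —a→ t3
  t3 = b.(rec X. b.((b.(0 + 0 + 0))\{b} + a.a.b.X)) :: —b→ t0
Coarsest stable partition (strong bisimilarity classes):
  B0 = {s0, t0}
  B1 = {s1, t1}
  B2 = {s2, t2}
  B3 = {s3, t3}
s0 ∈ B0, t0 ∈ B0 → same block
Bisimilar ⇒ trace-equivalent.

YES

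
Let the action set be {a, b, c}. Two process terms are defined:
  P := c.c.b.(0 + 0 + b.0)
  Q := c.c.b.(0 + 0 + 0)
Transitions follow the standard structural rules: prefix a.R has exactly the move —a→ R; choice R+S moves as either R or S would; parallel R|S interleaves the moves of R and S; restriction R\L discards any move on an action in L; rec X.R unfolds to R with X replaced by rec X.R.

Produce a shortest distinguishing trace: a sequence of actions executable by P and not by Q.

ccbb

LTS(P): 5 reachable states
  u0 = c.c.b.(0 + 0 + b.0) → ··c··> u1
  u1 = c.b.(0 + 0 + b.0) → ··c··> u2
  u2 = b.(0 + 0 + b.0) → ··b··> u3
  u3 = 0 + 0 + b.0 → ··b··> u4
  u4 = 0 → stopped
LTS(Q): 4 reachable states
  v0 = c.c.b.(0 + 0 + 0) → ··c··> v1
  v1 = c.b.(0 + 0 + 0) → ··c··> v2
  v2 = b.(0 + 0 + 0) → ··b··> v3
  v3 = 0 + 0 + 0 → stopped
Executing ccbb from P (initial set {u0}):
  step 1 (c): {u1}
  step 2 (c): {u2}
  step 3 (b): {u3}
  step 4 (b): {u4}
  P completes σ.
Executing ccbb from Q (initial set {v0}):
  step 1 (c): {v1}
  step 2 (c): {v2}
  step 3 (b): {v3}
  step 4 (b): no successor for Q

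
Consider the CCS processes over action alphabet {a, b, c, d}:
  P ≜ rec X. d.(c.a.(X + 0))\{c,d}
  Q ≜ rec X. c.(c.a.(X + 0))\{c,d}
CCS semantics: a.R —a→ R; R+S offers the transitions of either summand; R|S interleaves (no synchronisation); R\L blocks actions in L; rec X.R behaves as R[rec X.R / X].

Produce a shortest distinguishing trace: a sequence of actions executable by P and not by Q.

d

P's transition system — 2 states:
  u0 = rec X. d.(c.a.(X + 0))\{c,d} :: --d--▸ u1
  u1 = (c.a.((rec X. d.(c.a.(X + 0))\{c,d}) + 0))\{c,d} :: (no moves)
Q's transition system — 2 states:
  v0 = rec X. c.(c.a.(X + 0))\{c,d} :: --c--▸ v1
  v1 = (c.a.((rec X. c.(c.a.(X + 0))\{c,d}) + 0))\{c,d} :: (no moves)
Trace ⟨d⟩ through P, begin at {u0}:
  [1] d ⇒ {u1}
  ✓ P
Trace ⟨d⟩ through Q, begin at {v0}:
  [1] d ⇒ no successor for Q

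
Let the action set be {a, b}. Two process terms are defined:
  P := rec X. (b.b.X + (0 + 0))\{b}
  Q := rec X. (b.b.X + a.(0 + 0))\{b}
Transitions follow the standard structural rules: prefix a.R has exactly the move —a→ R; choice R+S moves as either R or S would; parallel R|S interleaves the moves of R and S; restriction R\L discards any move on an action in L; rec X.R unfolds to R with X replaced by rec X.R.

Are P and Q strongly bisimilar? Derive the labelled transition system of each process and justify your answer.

NO

P's transition system — 1 states:
  p0 = rec X. (b.b.X + (0 + 0))\{b} → stopped
Q's transition system — 2 states:
  q0 = rec X. (b.b.X + a.(0 + 0))\{b} → --a--▸ q1
  q1 = (0 + 0)\{b} → stopped
Bisimilarity quotient blocks:
  B0 = {p0, q1}
  B1 = {q0}
p0 ∈ B0, q0 ∈ B1 → different blocks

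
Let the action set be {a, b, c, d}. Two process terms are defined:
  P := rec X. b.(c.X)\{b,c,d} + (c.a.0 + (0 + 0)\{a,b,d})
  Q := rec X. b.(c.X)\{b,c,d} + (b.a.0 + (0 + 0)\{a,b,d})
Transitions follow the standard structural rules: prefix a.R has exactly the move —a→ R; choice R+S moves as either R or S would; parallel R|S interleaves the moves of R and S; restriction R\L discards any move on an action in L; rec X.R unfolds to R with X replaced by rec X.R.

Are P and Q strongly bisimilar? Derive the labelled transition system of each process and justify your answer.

not bisimilar

LTS(P): 4 reachable states
  s0 = rec X. b.(c.X)\{b,c,d} + (c.a.0 + (0 + 0)\{a,b,d}) has moves =b=> s1, =c=> s2
  s1 = (c.(rec X. b.(c.X)\{b,c,d} + (c.a.0 + (0 + 0)\{a,b,d})))\{b,c,d} has moves deadlocked
  s2 = a.0 has moves =a=> s3
  s3 = 0 has moves deadlocked
LTS(Q): 4 reachable states
  t0 = rec X. b.(c.X)\{b,c,d} + (b.a.0 + (0 + 0)\{a,b,d}) has moves =b=> t1, =b=> t2
  t1 = (c.(rec X. b.(c.X)\{b,c,d} + (b.a.0 + (0 + 0)\{a,b,d})))\{b,c,d} has moves deadlocked
  t2 = a.0 has moves =a=> t3
  t3 = 0 has moves deadlocked
Bisimilarity quotient blocks:
  B0 = {s0}
  B1 = {s2, t2}
  B2 = {s1, s3, t1, t3}
  B3 = {t0}
s0 ∈ B0, t0 ∈ B3 → different blocks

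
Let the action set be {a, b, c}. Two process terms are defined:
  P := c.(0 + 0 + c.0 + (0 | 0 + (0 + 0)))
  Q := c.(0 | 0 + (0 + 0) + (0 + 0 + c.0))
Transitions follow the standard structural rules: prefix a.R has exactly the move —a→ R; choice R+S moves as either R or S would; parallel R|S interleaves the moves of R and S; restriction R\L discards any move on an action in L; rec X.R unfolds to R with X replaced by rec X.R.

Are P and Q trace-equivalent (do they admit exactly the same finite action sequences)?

LTS(P): 3 reachable states
  s0 = c.(0 + 0 + c.0 + (0 | 0 + (0 + 0))) :: —c→ s1
  s1 = 0 + 0 + c.0 + (0 | 0 + (0 + 0)) :: —c→ s2
  s2 = 0 :: ·
LTS(Q): 3 reachable states
  t0 = c.(0 | 0 + (0 + 0) + (0 + 0 + c.0)) :: —c→ t1
  t1 = 0 | 0 + (0 + 0) + (0 + 0 + c.0) :: —c→ t2
  t2 = 0 :: ·
Partition-refinement fixed point:
  B0 = {s0, t0}
  B1 = {s1, t1}
  B2 = {s2, t2}
s0 ∈ B0, t0 ∈ B0 → same block
Bisimilar ⇒ trace-equivalent.

trace-equivalent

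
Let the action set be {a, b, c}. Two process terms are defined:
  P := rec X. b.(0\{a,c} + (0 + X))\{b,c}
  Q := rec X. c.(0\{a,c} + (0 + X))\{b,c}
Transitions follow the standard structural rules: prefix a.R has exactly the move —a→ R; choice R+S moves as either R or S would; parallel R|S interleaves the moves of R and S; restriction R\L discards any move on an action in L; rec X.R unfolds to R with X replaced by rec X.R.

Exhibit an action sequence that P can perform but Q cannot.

b

P's transition system — 2 states:
  p0 = rec X. b.(0\{a,c} + (0 + X))\{b,c} :: --b--▸ p1
  p1 = (0\{a,c} + (0 + (rec X. b.(0\{a,c} + (0 + X))\{b,c})))\{b,c} :: ∅
Q's transition system — 2 states:
  q0 = rec X. c.(0\{a,c} + (0 + X))\{b,c} :: --c--▸ q1
  q1 = (0\{a,c} + (0 + (rec X. c.(0\{a,c} + (0 + X))\{b,c})))\{b,c} :: ∅
Executing b from P (initial set {p0}):
  step 1 (b): {p1}
  ✓ P
Executing b from Q (initial set {q0}):
  step 1 (b): ∅ (Q stuck)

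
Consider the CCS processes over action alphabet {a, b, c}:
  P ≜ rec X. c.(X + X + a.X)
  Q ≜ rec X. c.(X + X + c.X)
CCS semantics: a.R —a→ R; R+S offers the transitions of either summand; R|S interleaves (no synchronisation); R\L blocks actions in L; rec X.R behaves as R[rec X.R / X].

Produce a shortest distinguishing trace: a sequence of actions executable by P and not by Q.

P's transition system — 2 states:
  u0 = rec X. c.(X + X + a.X) ⊢ —c→ u1
  u1 = (rec X. c.(X + X + a.X)) + (rec X. c.(X + X + a.X)) + a.(rec X. c.(X + X + a.X)) ⊢ —a→ u0, —c→ u1
Q's transition system — 2 states:
  v0 = rec X. c.(X + X + c.X) ⊢ —c→ v1
  v1 = (rec X. c.(X + X + c.X)) + (rec X. c.(X + X + c.X)) + c.(rec X. c.(X + X + c.X)) ⊢ —c→ v0, —c→ v1
Run σ = ⟨ca⟩ on P: start {u0}
  after c @ step 1: {u1}
  after a @ step 2: {u0}
  — P admits the full trace.
Run σ = ⟨ca⟩ on Q: start {v0}
  after c @ step 1: {v1}
  after a @ step 2: ∅ (Q stuck)

ca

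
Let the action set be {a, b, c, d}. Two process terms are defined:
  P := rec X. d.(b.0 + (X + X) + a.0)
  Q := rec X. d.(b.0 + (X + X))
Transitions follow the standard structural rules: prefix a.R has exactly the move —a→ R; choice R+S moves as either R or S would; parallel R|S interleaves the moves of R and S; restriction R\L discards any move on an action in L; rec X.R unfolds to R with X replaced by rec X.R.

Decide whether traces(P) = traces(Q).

traces(P) ≠ traces(Q) — witness ⟨da⟩

P's transition system — 3 states:
  p0 = rec X. d.(b.0 + (X + X) + a.0) → —d→ p1
  p1 = b.0 + ((rec X. d.(b.0 + (X + X) + a.0)) + (rec X. d.(b.0 + (X + X) + a.0))) + a.0 → —a→ p2, —b→ p2, —d→ p1
  p2 = 0 → ·
Q's transition system — 3 states:
  q0 = rec X. d.(b.0 + (X + X)) → —d→ q1
  q1 = b.0 + ((rec X. d.(b.0 + (X + X))) + (rec X. d.(b.0 + (X + X)))) → —b→ q2, —d→ q1
  q2 = 0 → ·
Run σ = ⟨da⟩ on P: start {p0}
  [1] d ⇒ {p1}
  [2] a ⇒ {p2}
  P completes σ.
Run σ = ⟨da⟩ on Q: start {q0}
  [1] d ⇒ {q1}
  [2] a ⇒ ∅  — Q cannot continue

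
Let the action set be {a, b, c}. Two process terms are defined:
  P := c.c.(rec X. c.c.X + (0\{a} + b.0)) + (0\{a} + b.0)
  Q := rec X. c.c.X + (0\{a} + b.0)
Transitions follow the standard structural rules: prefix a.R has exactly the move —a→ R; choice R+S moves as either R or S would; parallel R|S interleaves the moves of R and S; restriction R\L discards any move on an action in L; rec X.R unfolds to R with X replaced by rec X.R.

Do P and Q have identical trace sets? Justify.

trace-equivalent

Reachable graph of P (4 states):
  p0 = c.c.(rec X. c.c.X + (0\{a} + b.0)) + (0\{a} + b.0) :: —b→ p1, —c→ p2
  p1 = 0 :: stopped
  p2 = c.(rec X. c.c.X + (0\{a} + b.0)) :: —c→ p3
  p3 = rec X. c.c.X + (0\{a} + b.0) :: —b→ p1, —c→ p2
Reachable graph of Q (3 states):
  q0 = rec X. c.c.X + (0\{a} + b.0) :: —b→ q1, —c→ q2
  q1 = 0 :: stopped
  q2 = c.(rec X. c.c.X + (0\{a} + b.0)) :: —c→ q0
Coarsest stable partition (strong bisimilarity classes):
  B0 = {p0, p3, q0}
  B1 = {p2, q2}
  B2 = {p1, q1}
p0 ∈ B0, q0 ∈ B0 → same block
Bisimilar ⇒ trace-equivalent.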